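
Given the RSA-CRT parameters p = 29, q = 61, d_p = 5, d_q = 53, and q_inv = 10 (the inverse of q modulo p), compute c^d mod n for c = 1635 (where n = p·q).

m₁ = c^(d_p) mod p: c ≡ 11 (mod 29), and 11^5 mod 29 = 14.
m₂ = c^(d_q) mod q: c ≡ 49 (mod 61), and 49^53 mod 61 = 45.
h = q_inv·(m₁ − m₂) mod p = 10·(14 − 45) mod 29 = 9.
m = m₂ + h·q = 45 + 9·61 = 594.

594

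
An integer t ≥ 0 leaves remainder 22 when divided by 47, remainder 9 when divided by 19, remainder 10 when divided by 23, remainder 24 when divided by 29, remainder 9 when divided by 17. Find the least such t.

8892845

The moduli are pairwise coprime; N = 47·19·23·29·17 = 10125727.
N/47 = 215441; 215441 ≡ 40 (mod 47); 40·20 ≡ 1, so inverse 20.
N/19 = 532933; 532933 ≡ 2 (mod 19); 2·10 ≡ 1, so inverse 10.
N/23 = 440249; 440249 ≡ 6 (mod 23); 6·4 ≡ 1, so inverse 4.
N/29 = 349163; 349163 ≡ 3 (mod 29); 3·10 ≡ 1, so inverse 10.
N/17 = 595631; 595631 ≡ 2 (mod 17); 2·9 ≡ 1, so inverse 9.
t ≡ 22·215441·20 + 9·532933·10 + 10·440249·4 + 24·349163·10 + 9·595631·9 = 292413201.
292413201 mod 10125727 = 8892845.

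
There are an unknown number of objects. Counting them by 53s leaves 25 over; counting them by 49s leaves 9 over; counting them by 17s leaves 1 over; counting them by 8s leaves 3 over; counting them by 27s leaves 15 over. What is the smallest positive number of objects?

The moduli are pairwise coprime; M = 53·49·17·8·27 = 9536184.
M/53 = 179928; 179928 ≡ 46 (mod 53); 46·15 ≡ 1, so inverse 15.
M/49 = 194616; 194616 ≡ 37 (mod 49); 37·4 ≡ 1, so inverse 4.
M/17 = 560952; 560952 ≡ 3 (mod 17); 3·6 ≡ 1, so inverse 6.
M/8 = 1192023; 1192023 ≡ 7 (mod 8); 7·7 ≡ 1, so inverse 7.
M/27 = 353192; 353192 ≡ 5 (mod 27); 5·11 ≡ 1, so inverse 11.
N ≡ 25·179928·15 + 9·194616·4 + 1·560952·6 + 3·1192023·7 + 15·353192·11 = 161154051.
161154051 mod 9536184 = 8575107.

8575107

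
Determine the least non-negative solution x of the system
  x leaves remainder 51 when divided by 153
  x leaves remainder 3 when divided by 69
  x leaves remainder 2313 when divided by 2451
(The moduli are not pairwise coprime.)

2654295

gcd(153, 69) = 3 and 3 | (3 − 51), so the pair is consistent; merging gives x ≡ 969 (mod 3519), where 3519 = lcm(153, 69).
gcd(3519, 2451) = 3 and 3 | (2313 − 969), so the pair is consistent; merging gives x ≡ 2654295 (mod 2875023), where 2875023 = lcm(3519, 2451).
The solution is unique modulo lcm(153, 69, 2451) = 2875023.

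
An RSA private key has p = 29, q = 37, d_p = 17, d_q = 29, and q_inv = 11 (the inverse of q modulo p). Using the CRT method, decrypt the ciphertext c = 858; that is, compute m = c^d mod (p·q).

m₁ = c^(d_p) mod p: c ≡ 17 (mod 29), and 17^17 mod 29 = 17.
m₂ = c^(d_q) mod q: c ≡ 7 (mod 37), and 7^29 mod 37 = 12.
h = q_inv·(m₁ − m₂) mod p = 11·(17 − 12) mod 29 = 26.
m = m₂ + h·q = 12 + 26·37 = 974.

974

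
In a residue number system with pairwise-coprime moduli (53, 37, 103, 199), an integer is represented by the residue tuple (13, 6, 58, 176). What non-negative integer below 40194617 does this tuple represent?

The moduli are pairwise coprime; N = 53·37·103·199 = 40194617.
N/53 = 758389; 758389 ≡ 12 (mod 53); 12·31 ≡ 1, so inverse 31.
N/37 = 1086341; 1086341 ≡ 21 (mod 37); 21·30 ≡ 1, so inverse 30.
N/103 = 390239; 390239 ≡ 75 (mod 103); 75·11 ≡ 1, so inverse 11.
N/199 = 201983; 201983 ≡ 197 (mod 199); 197·99 ≡ 1, so inverse 99.
x ≡ 13·758389·31 + 6·1086341·30 + 58·390239·11 + 176·201983·99 = 4269496421.
4269496421 mod 40194617 = 8867019.

8867019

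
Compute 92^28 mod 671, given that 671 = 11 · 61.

240

Mod 11: 92 ≡ 4; by Fermat, exponent reduces to 28 mod 10 = 8; 4^8 ≡ 9 (mod 11).
Mod 61: 92 ≡ 31; 31^28 ≡ 57 (mod 61).
Combine by CRT: x ≡ 9 (mod 11), x ≡ 57 (mod 61) ⇒ x ≡ 240 (mod 671).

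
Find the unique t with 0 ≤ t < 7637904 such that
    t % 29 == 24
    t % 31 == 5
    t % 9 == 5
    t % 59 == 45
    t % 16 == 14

From t ≡ 24 (mod 29) write t = 24 + 29s. Substituting into t ≡ 5 (mod 31) gives 29s ≡ 12 (mod 31), and since 29⁻¹ ≡ 15 (mod 31), s ≡ 25. Hence t ≡ 24 + 29·25 = 749 (mod 899).
From t ≡ 749 (mod 899) write t = 749 + 899s. Substituting into t ≡ 5 (mod 9) gives 899s ≡ 3 (mod 9), and since 8⁻¹ ≡ 8 (mod 9), s ≡ 6. Hence t ≡ 749 + 899·6 = 6143 (mod 8091).
From t ≡ 6143 (mod 8091) write t = 6143 + 8091s. Substituting into t ≡ 45 (mod 59) gives 8091s ≡ 38 (mod 59), and since 8⁻¹ ≡ 37 (mod 59), s ≡ 49. Hence t ≡ 6143 + 8091·49 = 402602 (mod 477369).
From t ≡ 402602 (mod 477369) write t = 402602 + 477369s. Substituting into t ≡ 14 (mod 16) gives 477369s ≡ 4 (mod 16), and since 9⁻¹ ≡ 9 (mod 16), s ≡ 4. Hence t ≡ 402602 + 477369·4 = 2312078 (mod 7637904).

2312078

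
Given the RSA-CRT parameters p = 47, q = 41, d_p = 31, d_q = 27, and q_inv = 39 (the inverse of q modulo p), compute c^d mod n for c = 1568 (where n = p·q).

756

m₁ = c^(d_p) mod p: c ≡ 17 (mod 47), and 17^31 mod 47 = 4.
m₂ = c^(d_q) mod q: c ≡ 10 (mod 41), and 10^27 mod 41 = 18.
h = q_inv·(m₁ − m₂) mod p = 39·(4 − 18) mod 47 = 18.
m = m₂ + h·q = 18 + 18·41 = 756.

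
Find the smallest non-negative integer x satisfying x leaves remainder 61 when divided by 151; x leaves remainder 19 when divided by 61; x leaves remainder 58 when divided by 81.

The moduli are pairwise coprime; N = 151·61·81 = 746091.
N/151 = 4941; 4941 ≡ 109 (mod 151); 109·133 ≡ 1, so inverse 133.
N/61 = 12231; 12231 ≡ 31 (mod 61); 31·2 ≡ 1, so inverse 2.
N/81 = 9211; 9211 ≡ 58 (mod 81); 58·7 ≡ 1, so inverse 7.
x ≡ 61·4941·133 + 19·12231·2 + 58·9211·7 = 44290777.
44290777 mod 746091 = 271408.

271408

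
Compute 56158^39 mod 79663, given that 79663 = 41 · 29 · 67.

10390

Mod 41: 56158 ≡ 29; 29^39 ≡ 17 (mod 41).
Mod 29: 56158 ≡ 14; by Fermat, exponent reduces to 39 mod 28 = 11; 14^11 ≡ 8 (mod 29).
Mod 67: 56158 ≡ 12; 12^39 ≡ 5 (mod 67).
Combine by CRT: x ≡ 17 (mod 41), x ≡ 8 (mod 29), x ≡ 5 (mod 67) ⇒ x ≡ 10390 (mod 79663).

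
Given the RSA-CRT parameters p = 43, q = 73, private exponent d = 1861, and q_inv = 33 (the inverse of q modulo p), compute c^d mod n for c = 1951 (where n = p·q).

2959

d_p = d mod (p−1) = 1861 mod 42 = 13; d_q = d mod (q−1) = 61.
m₁ = c^(d_p) mod p: c ≡ 16 (mod 43), and 16^13 mod 43 = 35.
m₂ = c^(d_q) mod q: c ≡ 53 (mod 73), and 53^61 mod 73 = 39.
h = q_inv·(m₁ − m₂) mod p = 33·(35 − 39) mod 43 = 40.
m = m₂ + h·q = 39 + 40·73 = 2959.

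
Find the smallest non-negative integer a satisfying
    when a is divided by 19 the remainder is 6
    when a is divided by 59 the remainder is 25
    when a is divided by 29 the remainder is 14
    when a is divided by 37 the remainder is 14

The moduli are pairwise coprime; N = 19·59·29·37 = 1202833.
N/19 = 63307; 63307 ≡ 18 (mod 19); 18·18 ≡ 1, so inverse 18.
N/59 = 20387; 20387 ≡ 32 (mod 59); 32·24 ≡ 1, so inverse 24.
N/29 = 41477; 41477 ≡ 7 (mod 29); 7·25 ≡ 1, so inverse 25.
N/37 = 32509; 32509 ≡ 23 (mod 37); 23·29 ≡ 1, so inverse 29.
a ≡ 6·63307·18 + 25·20387·24 + 14·41477·25 + 14·32509·29 = 46784960.
46784960 mod 1202833 = 1077306.

1077306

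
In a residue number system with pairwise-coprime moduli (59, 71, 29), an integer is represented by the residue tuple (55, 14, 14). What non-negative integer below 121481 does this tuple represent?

6191

From x ≡ 55 (mod 59) write x = 55 + 59t. Substituting into x ≡ 14 (mod 71) gives 59t ≡ 30 (mod 71), and since 59⁻¹ ≡ 65 (mod 71), t ≡ 33. Hence x ≡ 55 + 59·33 = 2002 (mod 4189).
From x ≡ 2002 (mod 4189) write x = 2002 + 4189t. Substituting into x ≡ 14 (mod 29) gives 4189t ≡ 13 (mod 29), and since 13⁻¹ ≡ 9 (mod 29), t ≡ 1. Hence x ≡ 2002 + 4189·1 = 6191 (mod 121481).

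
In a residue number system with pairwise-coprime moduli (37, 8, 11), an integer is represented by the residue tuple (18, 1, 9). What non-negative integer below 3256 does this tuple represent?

3089

The moduli are pairwise coprime; N = 37·8·11 = 3256.
N/37 = 88; 88 ≡ 14 (mod 37); 14·8 ≡ 1, so inverse 8.
N/8 = 407; 407 ≡ 7 (mod 8); 7·7 ≡ 1, so inverse 7.
N/11 = 296; 296 ≡ 10 (mod 11); 10·10 ≡ 1, so inverse 10.
x ≡ 18·88·8 + 1·407·7 + 9·296·10 = 42161.
42161 mod 3256 = 3089.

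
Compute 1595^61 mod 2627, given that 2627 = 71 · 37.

67

Mod 71: 1595 ≡ 33; 33^61 ≡ 67 (mod 71).
Mod 37: 1595 ≡ 4; by Fermat, exponent reduces to 61 mod 36 = 25; 4^25 ≡ 30 (mod 37).
Combine by CRT: x ≡ 67 (mod 71), x ≡ 30 (mod 37) ⇒ x ≡ 67 (mod 2627).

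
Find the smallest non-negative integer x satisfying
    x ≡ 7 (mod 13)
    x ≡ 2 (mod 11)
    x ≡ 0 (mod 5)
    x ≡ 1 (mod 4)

The moduli are pairwise coprime; N = 13·11·5·4 = 2860.
N/13 = 220; 220 ≡ 12 (mod 13); 12·12 ≡ 1, so inverse 12.
N/11 = 260; 260 ≡ 7 (mod 11); 7·8 ≡ 1, so inverse 8.
N/5 = 572; 572 ≡ 2 (mod 5); 2·3 ≡ 1, so inverse 3.
N/4 = 715; 715 ≡ 3 (mod 4); 3·3 ≡ 1, so inverse 3.
x ≡ 7·220·12 + 2·260·8 + 0·572·3 + 1·715·3 = 24785.
24785 mod 2860 = 1905.

1905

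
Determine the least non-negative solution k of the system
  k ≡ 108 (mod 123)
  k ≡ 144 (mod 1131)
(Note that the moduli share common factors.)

21633

gcd(123, 1131) = 3 and 3 | (144 − 108), so the pair is consistent; merging gives k ≡ 21633 (mod 46371), where 46371 = lcm(123, 1131).
The solution is unique modulo lcm(123, 1131) = 46371.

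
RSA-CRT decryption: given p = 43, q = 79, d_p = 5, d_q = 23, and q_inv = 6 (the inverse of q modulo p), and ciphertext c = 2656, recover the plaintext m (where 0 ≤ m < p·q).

190

m₁ = c^(d_p) mod p: c ≡ 33 (mod 43), and 33^5 mod 43 = 18.
m₂ = c^(d_q) mod q: c ≡ 49 (mod 79), and 49^23 mod 79 = 32.
h = q_inv·(m₁ − m₂) mod p = 6·(18 − 32) mod 43 = 2.
m = m₂ + h·q = 32 + 2·79 = 190.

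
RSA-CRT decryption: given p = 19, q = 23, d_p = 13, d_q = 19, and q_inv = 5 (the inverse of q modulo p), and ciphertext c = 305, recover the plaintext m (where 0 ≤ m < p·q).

248

m₁ = c^(d_p) mod p: c ≡ 1 (mod 19), and 1^13 mod 19 = 1.
m₂ = c^(d_q) mod q: c ≡ 6 (mod 23), and 6^19 mod 23 = 18.
h = q_inv·(m₁ − m₂) mod p = 5·(1 − 18) mod 19 = 10.
m = m₂ + h·q = 18 + 10·23 = 248.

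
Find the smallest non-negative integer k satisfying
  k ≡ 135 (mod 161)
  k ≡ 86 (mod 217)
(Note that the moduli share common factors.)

Combine the congruences pairwise.
gcd(161, 217) = 7 and 7 | (86 − 135), so the pair is consistent; merging gives k ≡ 4643 (mod 4991), where 4991 = lcm(161, 217).
The solution is unique modulo lcm(161, 217) = 4991.

4643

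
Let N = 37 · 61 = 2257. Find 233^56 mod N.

Mod 37: 233 ≡ 11; by Fermat, exponent reduces to 56 mod 36 = 20; 11^20 ≡ 10 (mod 37).
Mod 61: 233 ≡ 50; 50^56 ≡ 1 (mod 61).
Combine by CRT: x ≡ 10 (mod 37), x ≡ 1 (mod 61) ⇒ x ≡ 306 (mod 2257).

306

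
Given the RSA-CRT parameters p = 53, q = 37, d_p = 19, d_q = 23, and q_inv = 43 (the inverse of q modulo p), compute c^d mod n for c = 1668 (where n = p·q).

1649

m₁ = c^(d_p) mod p: c ≡ 25 (mod 53), and 25^19 mod 53 = 6.
m₂ = c^(d_q) mod q: c ≡ 3 (mod 37), and 3^23 mod 37 = 21.
h = q_inv·(m₁ − m₂) mod p = 43·(6 − 21) mod 53 = 44.
m = m₂ + h·q = 21 + 44·37 = 1649.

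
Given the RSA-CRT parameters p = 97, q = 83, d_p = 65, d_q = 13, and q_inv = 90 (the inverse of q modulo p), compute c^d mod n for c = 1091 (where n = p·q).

m₁ = c^(d_p) mod p: c ≡ 24 (mod 97), and 24^65 mod 97 = 9.
m₂ = c^(d_q) mod q: c ≡ 12 (mod 83), and 12^13 mod 83 = 23.
h = q_inv·(m₁ − m₂) mod p = 90·(9 − 23) mod 97 = 1.
m = m₂ + h·q = 23 + 1·83 = 106.

106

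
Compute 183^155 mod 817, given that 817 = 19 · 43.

312

Mod 19: 183 ≡ 12; by Fermat, exponent reduces to 155 mod 18 = 11; 12^11 ≡ 8 (mod 19).
Mod 43: 183 ≡ 11; by Fermat, exponent reduces to 155 mod 42 = 29; 11^29 ≡ 11 (mod 43).
Combine by CRT: x ≡ 8 (mod 19), x ≡ 11 (mod 43) ⇒ x ≡ 312 (mod 817).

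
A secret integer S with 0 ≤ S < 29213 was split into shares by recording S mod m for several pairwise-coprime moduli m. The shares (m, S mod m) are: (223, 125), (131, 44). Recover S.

From S ≡ 125 (mod 223) write S = 125 + 223t. Substituting into S ≡ 44 (mod 131) gives 223t ≡ 50 (mod 131), and since 92⁻¹ ≡ 47 (mod 131), t ≡ 123. Hence S ≡ 125 + 223·123 = 27554 (mod 29213).

27554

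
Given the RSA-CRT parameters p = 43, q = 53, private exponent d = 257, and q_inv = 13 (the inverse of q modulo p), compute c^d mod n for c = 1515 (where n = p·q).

d_p = d mod (p−1) = 257 mod 42 = 5; d_q = d mod (q−1) = 49.
m₁ = c^(d_p) mod p: c ≡ 10 (mod 43), and 10^5 mod 43 = 25.
m₂ = c^(d_q) mod q: c ≡ 31 (mod 53), and 31^49 mod 53 = 32.
h = q_inv·(m₁ − m₂) mod p = 13·(25 − 32) mod 43 = 38.
m = m₂ + h·q = 32 + 38·53 = 2046.

2046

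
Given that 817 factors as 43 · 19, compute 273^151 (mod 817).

Mod 43: 273 ≡ 15; by Fermat, exponent reduces to 151 mod 42 = 25; 15^25 ≡ 14 (mod 43).
Mod 19: 273 ≡ 7; by Fermat, exponent reduces to 151 mod 18 = 7; 7^7 ≡ 7 (mod 19).
Combine by CRT: x ≡ 14 (mod 43), x ≡ 7 (mod 19) ⇒ x ≡ 444 (mod 817).

444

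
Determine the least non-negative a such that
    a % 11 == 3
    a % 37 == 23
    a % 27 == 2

245

The moduli are pairwise coprime; N = 11·37·27 = 10989.
N/11 = 999; 999 ≡ 9 (mod 11); 9·5 ≡ 1, so inverse 5.
N/37 = 297; 297 ≡ 1 (mod 37), inverse 1.
N/27 = 407; 407 ≡ 2 (mod 27); 2·14 ≡ 1, so inverse 14.
a ≡ 3·999·5 + 23·297·1 + 2·407·14 = 33212.
33212 mod 10989 = 245.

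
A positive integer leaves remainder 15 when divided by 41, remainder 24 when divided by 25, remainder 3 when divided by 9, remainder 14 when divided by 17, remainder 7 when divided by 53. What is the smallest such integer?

3632574

From N ≡ 15 (mod 41) write N = 15 + 41t. Substituting into N ≡ 24 (mod 25) gives 41t ≡ 9 (mod 25), and since 16⁻¹ ≡ 11 (mod 25), t ≡ 24. Hence N ≡ 15 + 41·24 = 999 (mod 1025).
From N ≡ 999 (mod 1025) write N = 999 + 1025t. Substituting into N ≡ 3 (mod 9) gives 1025t ≡ 3 (mod 9), and since 8⁻¹ ≡ 8 (mod 9), t ≡ 6. Hence N ≡ 999 + 1025·6 = 7149 (mod 9225).
From N ≡ 7149 (mod 9225) write N = 7149 + 9225t. Substituting into N ≡ 14 (mod 17) gives 9225t ≡ 5 (mod 17), and since 11⁻¹ ≡ 14 (mod 17), t ≡ 2. Hence N ≡ 7149 + 9225·2 = 25599 (mod 156825).
From N ≡ 25599 (mod 156825) write N = 25599 + 156825t. Substituting into N ≡ 7 (mod 53) gives 156825t ≡ 7 (mod 53), and since 51⁻¹ ≡ 26 (mod 53), t ≡ 23. Hence N ≡ 25599 + 156825·23 = 3632574 (mod 8311725).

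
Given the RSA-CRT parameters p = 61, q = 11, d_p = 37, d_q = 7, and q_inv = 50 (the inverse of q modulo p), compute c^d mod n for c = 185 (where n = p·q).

m₁ = c^(d_p) mod p: c ≡ 2 (mod 61), and 2^37 mod 61 = 55.
m₂ = c^(d_q) mod q: c ≡ 9 (mod 11), and 9^7 mod 11 = 4.
h = q_inv·(m₁ − m₂) mod p = 50·(55 − 4) mod 61 = 49.
m = m₂ + h·q = 4 + 49·11 = 543.

543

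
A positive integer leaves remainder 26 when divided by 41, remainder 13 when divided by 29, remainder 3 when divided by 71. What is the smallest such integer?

From N ≡ 26 (mod 41) write N = 26 + 41t. Substituting into N ≡ 13 (mod 29) gives 41t ≡ 16 (mod 29), and since 12⁻¹ ≡ 17 (mod 29), t ≡ 11. Hence N ≡ 26 + 41·11 = 477 (mod 1189).
From N ≡ 477 (mod 1189) write N = 477 + 1189t. Substituting into N ≡ 3 (mod 71) gives 1189t ≡ 23 (mod 71), and since 53⁻¹ ≡ 67 (mod 71), t ≡ 50. Hence N ≡ 477 + 1189·50 = 59927 (mod 84419).

59927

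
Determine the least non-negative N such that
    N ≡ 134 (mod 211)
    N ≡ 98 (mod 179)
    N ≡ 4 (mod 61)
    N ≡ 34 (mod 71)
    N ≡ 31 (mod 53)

From N ≡ 134 (mod 211) write N = 134 + 211t. Substituting into N ≡ 98 (mod 179) gives 211t ≡ 143 (mod 179), and since 32⁻¹ ≡ 28 (mod 179), t ≡ 66. Hence N ≡ 134 + 211·66 = 14060 (mod 37769).
From N ≡ 14060 (mod 37769) write N = 14060 + 37769t. Substituting into N ≡ 4 (mod 61) gives 37769t ≡ 35 (mod 61), and since 10⁻¹ ≡ 55 (mod 61), t ≡ 34. Hence N ≡ 14060 + 37769·34 = 1298206 (mod 2303909).
From N ≡ 1298206 (mod 2303909) write N = 1298206 + 2303909t. Substituting into N ≡ 34 (mod 71) gives 2303909t ≡ 63 (mod 71), and since 30⁻¹ ≡ 45 (mod 71), t ≡ 66. Hence N ≡ 1298206 + 2303909·66 = 153356200 (mod 163577539).
From N ≡ 153356200 (mod 163577539) write N = 153356200 + 163577539t. Substituting into N ≡ 31 (mod 53) gives 163577539t ≡ 20 (mod 53), and since 35⁻¹ ≡ 50 (mod 53), t ≡ 46. Hence N ≡ 153356200 + 163577539·46 = 7677922994 (mod 8669609567).

7677922994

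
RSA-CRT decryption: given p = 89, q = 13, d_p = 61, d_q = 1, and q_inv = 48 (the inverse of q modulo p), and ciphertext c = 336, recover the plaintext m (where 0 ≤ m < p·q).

m₁ = c^(d_p) mod p: c ≡ 69 (mod 89), and 69^61 mod 89 = 18.
m₂ = c^(d_q) mod q: c ≡ 11 (mod 13), and 11^1 mod 13 = 11.
h = q_inv·(m₁ − m₂) mod p = 48·(18 − 11) mod 89 = 69.
m = m₂ + h·q = 11 + 69·13 = 908.

908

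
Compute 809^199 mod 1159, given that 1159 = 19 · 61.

144

Mod 19: 809 ≡ 11; by Fermat, exponent reduces to 199 mod 18 = 1; 11^1 ≡ 11 (mod 19).
Mod 61: 809 ≡ 16; by Fermat, exponent reduces to 199 mod 60 = 19; 16^19 ≡ 22 (mod 61).
Combine by CRT: x ≡ 11 (mod 19), x ≡ 22 (mod 61) ⇒ x ≡ 144 (mod 1159).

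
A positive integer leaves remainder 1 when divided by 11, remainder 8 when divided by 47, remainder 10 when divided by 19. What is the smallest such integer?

6964

From t ≡ 1 (mod 11) write t = 1 + 11s. Substituting into t ≡ 8 (mod 47) gives 11s ≡ 7 (mod 47), and since 11⁻¹ ≡ 30 (mod 47), s ≡ 22. Hence t ≡ 1 + 11·22 = 243 (mod 517).
From t ≡ 243 (mod 517) write t = 243 + 517s. Substituting into t ≡ 10 (mod 19) gives 517s ≡ 14 (mod 19), and since 4⁻¹ ≡ 5 (mod 19), s ≡ 13. Hence t ≡ 243 + 517·13 = 6964 (mod 9823).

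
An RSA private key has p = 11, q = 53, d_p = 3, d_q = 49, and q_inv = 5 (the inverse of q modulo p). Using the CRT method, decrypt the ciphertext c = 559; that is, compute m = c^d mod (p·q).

m₁ = c^(d_p) mod p: c ≡ 9 (mod 11), and 9^3 mod 11 = 3.
m₂ = c^(d_q) mod q: c ≡ 29 (mod 53), and 29^49 mod 53 = 6.
h = q_inv·(m₁ − m₂) mod p = 5·(3 − 6) mod 11 = 7.
m = m₂ + h·q = 6 + 7·53 = 377.

377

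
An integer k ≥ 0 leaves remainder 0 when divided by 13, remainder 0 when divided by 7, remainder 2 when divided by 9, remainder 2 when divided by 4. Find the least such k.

182

The moduli are pairwise coprime; N = 13·7·9·4 = 3276.
N/13 = 252; 252 ≡ 5 (mod 13); 5·8 ≡ 1, so inverse 8.
N/7 = 468; 468 ≡ 6 (mod 7); 6·6 ≡ 1, so inverse 6.
N/9 = 364; 364 ≡ 4 (mod 9); 4·7 ≡ 1, so inverse 7.
N/4 = 819; 819 ≡ 3 (mod 4); 3·3 ≡ 1, so inverse 3.
k ≡ 0·252·8 + 0·468·6 + 2·364·7 + 2·819·3 = 10010.
10010 mod 3276 = 182.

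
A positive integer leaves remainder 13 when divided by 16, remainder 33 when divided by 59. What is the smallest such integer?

269

From n ≡ 13 (mod 16) write n = 13 + 16t. Substituting into n ≡ 33 (mod 59) gives 16t ≡ 20 (mod 59), and since 16⁻¹ ≡ 48 (mod 59), t ≡ 16. Hence n ≡ 13 + 16·16 = 269 (mod 944).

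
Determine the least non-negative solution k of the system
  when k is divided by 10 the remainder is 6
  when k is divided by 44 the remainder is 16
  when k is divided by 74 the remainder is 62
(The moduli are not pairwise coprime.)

3096

Combine the congruences pairwise.
gcd(10, 44) = 2 and 2 | (16 − 6), so the pair is consistent; merging gives k ≡ 16 (mod 220), where 220 = lcm(10, 44).
gcd(220, 74) = 2 and 2 | (62 − 16), so the pair is consistent; merging gives k ≡ 3096 (mod 8140), where 8140 = lcm(220, 74).
The solution is unique modulo lcm(10, 44, 74) = 8140.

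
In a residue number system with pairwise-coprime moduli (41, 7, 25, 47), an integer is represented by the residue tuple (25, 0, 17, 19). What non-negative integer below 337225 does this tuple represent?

314167

The moduli are pairwise coprime; N = 41·7·25·47 = 337225.
N/41 = 8225; 8225 ≡ 25 (mod 41); 25·23 ≡ 1, so inverse 23.
N/7 = 48175; 48175 ≡ 1 (mod 7), inverse 1.
N/25 = 13489; 13489 ≡ 14 (mod 25); 14·9 ≡ 1, so inverse 9.
N/47 = 7175; 7175 ≡ 31 (mod 47); 31·44 ≡ 1, so inverse 44.
x ≡ 25·8225·23 + 0·48175·1 + 17·13489·9 + 19·7175·44 = 12791492.
12791492 mod 337225 = 314167.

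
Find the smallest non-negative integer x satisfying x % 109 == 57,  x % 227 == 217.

15426

From x ≡ 57 (mod 109) write x = 57 + 109t. Substituting into x ≡ 217 (mod 227) gives 109t ≡ 160 (mod 227), and since 109⁻¹ ≡ 25 (mod 227), t ≡ 141. Hence x ≡ 57 + 109·141 = 15426 (mod 24743).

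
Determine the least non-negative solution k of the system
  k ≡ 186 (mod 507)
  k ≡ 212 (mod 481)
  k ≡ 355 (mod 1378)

788571

gcd(507, 481) = 13 and 13 | (212 − 186), so the pair is consistent; merging gives k ≡ 693 (mod 18759), where 18759 = lcm(507, 481).
gcd(18759, 1378) = 13 and 13 | (355 − 693), so the pair is consistent; merging gives k ≡ 788571 (mod 1988454), where 1988454 = lcm(18759, 1378).
The solution is unique modulo lcm(507, 481, 1378) = 1988454.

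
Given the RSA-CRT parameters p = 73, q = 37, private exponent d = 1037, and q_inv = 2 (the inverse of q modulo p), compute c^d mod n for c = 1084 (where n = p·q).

1137

d_p = d mod (p−1) = 1037 mod 72 = 29; d_q = d mod (q−1) = 29.
m₁ = c^(d_p) mod p: c ≡ 62 (mod 73), and 62^29 mod 73 = 42.
m₂ = c^(d_q) mod q: c ≡ 11 (mod 37), and 11^29 mod 37 = 27.
h = q_inv·(m₁ − m₂) mod p = 2·(42 − 27) mod 73 = 30.
m = m₂ + h·q = 27 + 30·37 = 1137.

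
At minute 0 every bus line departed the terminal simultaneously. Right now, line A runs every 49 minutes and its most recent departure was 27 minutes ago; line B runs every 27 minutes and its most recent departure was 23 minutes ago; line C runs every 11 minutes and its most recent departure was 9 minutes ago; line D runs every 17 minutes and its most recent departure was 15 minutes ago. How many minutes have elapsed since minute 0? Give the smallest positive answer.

From t ≡ 27 (mod 49) write t = 27 + 49s. Substituting into t ≡ 23 (mod 27) gives 49s ≡ 23 (mod 27), and since 22⁻¹ ≡ 16 (mod 27), s ≡ 17. Hence t ≡ 27 + 49·17 = 860 (mod 1323).
From t ≡ 860 (mod 1323) write t = 860 + 1323s. Substituting into t ≡ 9 (mod 11) gives 1323s ≡ 7 (mod 11), and since 3⁻¹ ≡ 4 (mod 11), s ≡ 6. Hence t ≡ 860 + 1323·6 = 8798 (mod 14553).
From t ≡ 8798 (mod 14553) write t = 8798 + 14553s. Substituting into t ≡ 15 (mod 17) gives 14553s ≡ 6 (mod 17), and since 1⁻¹ ≡ 1 (mod 17), s ≡ 6. Hence t ≡ 8798 + 14553·6 = 96116 (mod 247401).

96116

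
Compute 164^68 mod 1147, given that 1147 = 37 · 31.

Mod 37: 164 ≡ 16; by Fermat, exponent reduces to 68 mod 36 = 32; 16^32 ≡ 33 (mod 37).
Mod 31: 164 ≡ 9; by Fermat, exponent reduces to 68 mod 30 = 8; 9^8 ≡ 28 (mod 31).
Combine by CRT: x ≡ 33 (mod 37), x ≡ 28 (mod 31) ⇒ x ≡ 958 (mod 1147).

958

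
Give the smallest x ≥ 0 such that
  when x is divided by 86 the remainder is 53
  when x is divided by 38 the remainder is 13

Combine the congruences pairwise.
gcd(86, 38) = 2 and 2 | (13 − 53), so the pair is consistent; merging gives x ≡ 1343 (mod 1634), where 1634 = lcm(86, 38).
The solution is unique modulo lcm(86, 38) = 1634.

1343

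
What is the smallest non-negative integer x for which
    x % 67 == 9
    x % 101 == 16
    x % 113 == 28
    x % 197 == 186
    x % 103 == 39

11612373612

From x ≡ 9 (mod 67) write x = 9 + 67t. Substituting into x ≡ 16 (mod 101) gives 67t ≡ 7 (mod 101), and since 67⁻¹ ≡ 98 (mod 101), t ≡ 80. Hence x ≡ 9 + 67·80 = 5369 (mod 6767).
From x ≡ 5369 (mod 6767) write x = 5369 + 6767t. Substituting into x ≡ 28 (mod 113) gives 6767t ≡ 83 (mod 113), and since 100⁻¹ ≡ 26 (mod 113), t ≡ 11. Hence x ≡ 5369 + 6767·11 = 79806 (mod 764671).
From x ≡ 79806 (mod 764671) write x = 79806 + 764671t. Substituting into x ≡ 186 (mod 197) gives 764671t ≡ 165 (mod 197), and since 114⁻¹ ≡ 178 (mod 197), t ≡ 17. Hence x ≡ 79806 + 764671·17 = 13079213 (mod 150640187).
From x ≡ 13079213 (mod 150640187) write x = 13079213 + 150640187t. Substituting into x ≡ 39 (mod 103) gives 150640187t ≡ 75 (mod 103), and since 9⁻¹ ≡ 23 (mod 103), t ≡ 77. Hence x ≡ 13079213 + 150640187·77 = 11612373612 (mod 15515939261).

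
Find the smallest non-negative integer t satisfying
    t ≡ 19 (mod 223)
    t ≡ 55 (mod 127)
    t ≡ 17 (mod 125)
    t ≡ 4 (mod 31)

Combine the congruences pairwise.
From t ≡ 19 (mod 223) write t = 19 + 223s. Substituting into t ≡ 55 (mod 127) gives 223s ≡ 36 (mod 127), and since 96⁻¹ ≡ 86 (mod 127), s ≡ 48. Hence t ≡ 19 + 223·48 = 10723 (mod 28321).
From t ≡ 10723 (mod 28321) write t = 10723 + 28321s. Substituting into t ≡ 17 (mod 125) gives 28321s ≡ 44 (mod 125), and since 71⁻¹ ≡ 81 (mod 125), s ≡ 64. Hence t ≡ 10723 + 28321·64 = 1823267 (mod 3540125).
From t ≡ 1823267 (mod 3540125) write t = 1823267 + 3540125s. Substituting into t ≡ 4 (mod 31) gives 3540125s ≡ 2 (mod 31), and since 18⁻¹ ≡ 19 (mod 31), s ≡ 7. Hence t ≡ 1823267 + 3540125·7 = 26604142 (mod 109743875).

26604142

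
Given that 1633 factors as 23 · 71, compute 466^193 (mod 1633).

Mod 23: 466 ≡ 6; by Fermat, exponent reduces to 193 mod 22 = 17; 6^17 ≡ 12 (mod 23).
Mod 71: 466 ≡ 40; by Fermat, exponent reduces to 193 mod 70 = 53; 40^53 ≡ 18 (mod 71).
Combine by CRT: x ≡ 12 (mod 23), x ≡ 18 (mod 71) ⇒ x ≡ 1438 (mod 1633).

1438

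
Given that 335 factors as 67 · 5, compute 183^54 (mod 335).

Mod 67: 183 ≡ 49; 49^54 ≡ 24 (mod 67).
Mod 5: 183 ≡ 3; by Fermat, exponent reduces to 54 mod 4 = 2; 3^2 ≡ 4 (mod 5).
Combine by CRT: x ≡ 24 (mod 67), x ≡ 4 (mod 5) ⇒ x ≡ 24 (mod 335).

24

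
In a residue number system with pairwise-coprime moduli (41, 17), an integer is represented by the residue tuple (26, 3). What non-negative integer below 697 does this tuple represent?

190

From x ≡ 26 (mod 41) write x = 26 + 41t. Substituting into x ≡ 3 (mod 17) gives 41t ≡ 11 (mod 17), and since 7⁻¹ ≡ 5 (mod 17), t ≡ 4. Hence x ≡ 26 + 41·4 = 190 (mod 697).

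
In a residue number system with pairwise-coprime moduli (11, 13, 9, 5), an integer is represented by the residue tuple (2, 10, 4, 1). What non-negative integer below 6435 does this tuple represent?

3676

The moduli are pairwise coprime; N = 11·13·9·5 = 6435.
N/11 = 585; 585 ≡ 2 (mod 11); 2·6 ≡ 1, so inverse 6.
N/13 = 495; 495 ≡ 1 (mod 13), inverse 1.
N/9 = 715; 715 ≡ 4 (mod 9); 4·7 ≡ 1, so inverse 7.
N/5 = 1287; 1287 ≡ 2 (mod 5); 2·3 ≡ 1, so inverse 3.
x ≡ 2·585·6 + 10·495·1 + 4·715·7 + 1·1287·3 = 35851.
35851 mod 6435 = 3676.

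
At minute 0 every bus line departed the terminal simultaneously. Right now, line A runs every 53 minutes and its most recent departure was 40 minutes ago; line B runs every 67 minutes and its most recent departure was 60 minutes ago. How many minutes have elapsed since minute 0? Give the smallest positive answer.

From t ≡ 40 (mod 53) write t = 40 + 53s. Substituting into t ≡ 60 (mod 67) gives 53s ≡ 20 (mod 67), and since 53⁻¹ ≡ 43 (mod 67), s ≡ 56. Hence t ≡ 40 + 53·56 = 3008 (mod 3551).

3008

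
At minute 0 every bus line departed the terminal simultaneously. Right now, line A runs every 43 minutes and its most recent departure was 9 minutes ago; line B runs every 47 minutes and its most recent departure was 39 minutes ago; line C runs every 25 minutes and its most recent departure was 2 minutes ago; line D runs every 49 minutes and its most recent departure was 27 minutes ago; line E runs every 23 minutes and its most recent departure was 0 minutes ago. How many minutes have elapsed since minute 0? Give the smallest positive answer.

42552852

The moduli are pairwise coprime; N = 43·47·25·49·23 = 56941675.
N/43 = 1324225; 1324225 ≡ 40 (mod 43); 40·14 ≡ 1, so inverse 14.
N/47 = 1211525; 1211525 ≡ 6 (mod 47); 6·8 ≡ 1, so inverse 8.
N/25 = 2277667; 2277667 ≡ 17 (mod 25); 17·3 ≡ 1, so inverse 3.
N/49 = 1162075; 1162075 ≡ 40 (mod 49); 40·38 ≡ 1, so inverse 38.
N/23 = 2475725; 2475725 ≡ 5 (mod 23); 5·14 ≡ 1, so inverse 14.
t ≡ 9·1324225·14 + 39·1211525·8 + 2·2277667·3 + 27·1162075·38 + 0·2475725·14 = 1750803102.
1750803102 mod 56941675 = 42552852.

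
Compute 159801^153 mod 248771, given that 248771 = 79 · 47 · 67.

85353

Mod 79: 159801 ≡ 63; by Fermat, exponent reduces to 153 mod 78 = 75; 63^75 ≡ 33 (mod 79).
Mod 47: 159801 ≡ 1; by Fermat, exponent reduces to 153 mod 46 = 15; 1^15 ≡ 1 (mod 47).
Mod 67: 159801 ≡ 6; by Fermat, exponent reduces to 153 mod 66 = 21; 6^21 ≡ 62 (mod 67).
Combine by CRT: x ≡ 33 (mod 79), x ≡ 1 (mod 47), x ≡ 62 (mod 67) ⇒ x ≡ 85353 (mod 248771).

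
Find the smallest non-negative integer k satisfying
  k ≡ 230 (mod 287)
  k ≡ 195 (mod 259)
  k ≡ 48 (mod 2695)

gcd(287, 259) = 7 and 7 | (195 − 230), so the pair is consistent; merging gives k ≡ 2526 (mod 10619), where 10619 = lcm(287, 259).
gcd(10619, 2695) = 7 and 7 | (48 − 2526), so the pair is consistent; merging gives k ≡ 2476753 (mod 4088315), where 4088315 = lcm(10619, 2695).
The solution is unique modulo lcm(287, 259, 2695) = 4088315.

2476753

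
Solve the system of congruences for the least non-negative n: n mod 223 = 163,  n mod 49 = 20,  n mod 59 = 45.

The moduli are pairwise coprime; M = 223·49·59 = 644693.
M/223 = 2891; 2891 ≡ 215 (mod 223); 215·195 ≡ 1, so inverse 195.
M/49 = 13157; 13157 ≡ 25 (mod 49); 25·2 ≡ 1, so inverse 2.
M/59 = 10927; 10927 ≡ 12 (mod 59); 12·5 ≡ 1, so inverse 5.
n ≡ 163·2891·195 + 20·13157·2 + 45·10927·5 = 94875290.
94875290 mod 644693 = 105419.

105419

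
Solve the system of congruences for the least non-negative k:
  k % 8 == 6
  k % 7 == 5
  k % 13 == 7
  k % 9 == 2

2126

The moduli are pairwise coprime; N = 8·7·13·9 = 6552.
N/8 = 819; 819 ≡ 3 (mod 8); 3·3 ≡ 1, so inverse 3.
N/7 = 936; 936 ≡ 5 (mod 7); 5·3 ≡ 1, so inverse 3.
N/13 = 504; 504 ≡ 10 (mod 13); 10·4 ≡ 1, so inverse 4.
N/9 = 728; 728 ≡ 8 (mod 9); 8·8 ≡ 1, so inverse 8.
k ≡ 6·819·3 + 5·936·3 + 7·504·4 + 2·728·8 = 54542.
54542 mod 6552 = 2126.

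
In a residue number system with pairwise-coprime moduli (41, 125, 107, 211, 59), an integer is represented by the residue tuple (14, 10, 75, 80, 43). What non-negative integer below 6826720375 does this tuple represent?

3555351135

The moduli are pairwise coprime; N = 41·125·107·211·59 = 6826720375.
N/41 = 166505375; 166505375 ≡ 29 (mod 41); 29·17 ≡ 1, so inverse 17.
N/125 = 54613763; 54613763 ≡ 13 (mod 125); 13·77 ≡ 1, so inverse 77.
N/107 = 63801125; 63801125 ≡ 21 (mod 107); 21·51 ≡ 1, so inverse 51.
N/211 = 32354125; 32354125 ≡ 18 (mod 211); 18·129 ≡ 1, so inverse 129.
N/59 = 115707125; 115707125 ≡ 42 (mod 59); 42·52 ≡ 1, so inverse 52.
x ≡ 14·166505375·17 + 10·54613763·77 + 75·63801125·51 + 80·32354125·129 + 43·115707125·52 = 918335881385.
918335881385 mod 6826720375 = 3555351135.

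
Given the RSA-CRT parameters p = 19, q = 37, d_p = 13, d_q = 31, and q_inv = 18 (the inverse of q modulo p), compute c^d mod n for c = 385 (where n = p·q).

17

m₁ = c^(d_p) mod p: c ≡ 5 (mod 19), and 5^13 mod 19 = 17.
m₂ = c^(d_q) mod q: c ≡ 15 (mod 37), and 15^31 mod 37 = 17.
h = q_inv·(m₁ − m₂) mod p = 18·(17 − 17) mod 19 = 0.
m = m₂ + h·q = 17 + 0·37 = 17.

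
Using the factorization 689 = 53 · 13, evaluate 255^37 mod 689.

Mod 53: 255 ≡ 43; 43^37 ≡ 9 (mod 53).
Mod 13: 255 ≡ 8; by Fermat, exponent reduces to 37 mod 12 = 1; 8^1 ≡ 8 (mod 13).
Combine by CRT: x ≡ 9 (mod 53), x ≡ 8 (mod 13) ⇒ x ≡ 645 (mod 689).

645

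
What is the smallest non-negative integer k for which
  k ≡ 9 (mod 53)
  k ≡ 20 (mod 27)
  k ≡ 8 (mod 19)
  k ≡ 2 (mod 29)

The moduli are pairwise coprime; N = 53·27·19·29 = 788481.
N/53 = 14877; 14877 ≡ 37 (mod 53); 37·43 ≡ 1, so inverse 43.
N/27 = 29203; 29203 ≡ 16 (mod 27); 16·22 ≡ 1, so inverse 22.
N/19 = 41499; 41499 ≡ 3 (mod 19); 3·13 ≡ 1, so inverse 13.
N/29 = 27189; 27189 ≡ 16 (mod 29); 16·20 ≡ 1, so inverse 20.
k ≡ 9·14877·43 + 20·29203·22 + 8·41499·13 + 2·27189·20 = 24010175.
24010175 mod 788481 = 355745.

355745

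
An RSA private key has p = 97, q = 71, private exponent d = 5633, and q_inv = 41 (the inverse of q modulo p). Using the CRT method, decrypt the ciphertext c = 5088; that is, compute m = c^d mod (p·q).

1908

d_p = d mod (p−1) = 5633 mod 96 = 65; d_q = d mod (q−1) = 33.
m₁ = c^(d_p) mod p: c ≡ 44 (mod 97), and 44^65 mod 97 = 65.
m₂ = c^(d_q) mod q: c ≡ 47 (mod 71), and 47^33 mod 71 = 62.
h = q_inv·(m₁ − m₂) mod p = 41·(65 − 62) mod 97 = 26.
m = m₂ + h·q = 62 + 26·71 = 1908.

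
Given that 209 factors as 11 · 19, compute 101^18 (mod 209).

58

Mod 11: 101 ≡ 2; by Fermat, exponent reduces to 18 mod 10 = 8; 2^8 ≡ 3 (mod 11).
Mod 19: 101 ≡ 6; since 18 | 18, by Fermat 6^18 ≡ 1 (mod 19).
Combine by CRT: x ≡ 3 (mod 11), x ≡ 1 (mod 19) ⇒ x ≡ 58 (mod 209).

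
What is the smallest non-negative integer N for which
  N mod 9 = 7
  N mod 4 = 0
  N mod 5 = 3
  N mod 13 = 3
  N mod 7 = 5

From N ≡ 7 (mod 9) write N = 7 + 9t. Substituting into N ≡ 0 (mod 4) gives 9t ≡ 1 (mod 4), and since 1⁻¹ ≡ 1 (mod 4), t ≡ 1. Hence N ≡ 7 + 9·1 = 16 (mod 36).
From N ≡ 16 (mod 36) write N = 16 + 36t. Substituting into N ≡ 3 (mod 5) gives 36t ≡ 2 (mod 5), and since 1⁻¹ ≡ 1 (mod 5), t ≡ 2. Hence N ≡ 16 + 36·2 = 88 (mod 180).
From N ≡ 88 (mod 180) write N = 88 + 180t. Substituting into N ≡ 3 (mod 13) gives 180t ≡ 6 (mod 13), and since 11⁻¹ ≡ 6 (mod 13), t ≡ 10. Hence N ≡ 88 + 180·10 = 1888 (mod 2340).
From N ≡ 1888 (mod 2340) write N = 1888 + 2340t. Substituting into N ≡ 5 (mod 7) gives 2340t ≡ 0 (mod 7), and since 2⁻¹ ≡ 4 (mod 7), t ≡ 0. Hence N ≡ 1888 + 2340·0 = 1888 (mod 16380).

1888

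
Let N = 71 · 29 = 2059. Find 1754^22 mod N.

Mod 71: 1754 ≡ 50; 50^22 ≡ 10 (mod 71).
Mod 29: 1754 ≡ 14; 14^22 ≡ 6 (mod 29).
Combine by CRT: x ≡ 10 (mod 71), x ≡ 6 (mod 29) ⇒ x ≡ 1572 (mod 2059).

1572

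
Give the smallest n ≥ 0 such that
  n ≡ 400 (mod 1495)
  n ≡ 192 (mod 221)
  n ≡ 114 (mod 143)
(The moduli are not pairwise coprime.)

82625

gcd(1495, 221) = 13 and 13 | (192 − 400), so the pair is consistent; merging gives n ≡ 6380 (mod 25415), where 25415 = lcm(1495, 221).
gcd(25415, 143) = 13 and 13 | (114 − 6380), so the pair is consistent; merging gives n ≡ 82625 (mod 279565), where 279565 = lcm(25415, 143).
The solution is unique modulo lcm(1495, 221, 143) = 279565.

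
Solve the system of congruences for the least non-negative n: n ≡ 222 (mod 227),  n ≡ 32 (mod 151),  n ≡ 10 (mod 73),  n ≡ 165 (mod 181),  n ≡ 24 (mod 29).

9095658682

The moduli are pairwise coprime; M = 227·151·73·181·29 = 13134158029.
M/227 = 57859727; 57859727 ≡ 151 (mod 227); 151·224 ≡ 1, so inverse 224.
M/151 = 86981179; 86981179 ≡ 45 (mod 151); 45·47 ≡ 1, so inverse 47.
M/73 = 179919973; 179919973 ≡ 12 (mod 73); 12·67 ≡ 1, so inverse 67.
M/181 = 72564409; 72564409 ≡ 61 (mod 181); 61·92 ≡ 1, so inverse 92.
M/29 = 452902001; 452902001 ≡ 11 (mod 29); 11·8 ≡ 1, so inverse 8.
n ≡ 222·57859727·224 + 32·86981179·47 + 10·179919973·67 + 165·72564409·92 + 24·452902001·8 = 4317099492194.
4317099492194 mod 13134158029 = 9095658682.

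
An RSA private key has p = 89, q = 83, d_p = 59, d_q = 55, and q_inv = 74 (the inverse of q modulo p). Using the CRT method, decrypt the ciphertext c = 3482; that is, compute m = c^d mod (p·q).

m₁ = c^(d_p) mod p: c ≡ 11 (mod 89), and 11^59 mod 89 = 44.
m₂ = c^(d_q) mod q: c ≡ 79 (mod 83), and 79^55 mod 83 = 73.
h = q_inv·(m₁ − m₂) mod p = 74·(44 − 73) mod 89 = 79.
m = m₂ + h·q = 73 + 79·83 = 6630.

6630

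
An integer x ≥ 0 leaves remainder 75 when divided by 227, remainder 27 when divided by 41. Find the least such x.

From x ≡ 75 (mod 227) write x = 75 + 227t. Substituting into x ≡ 27 (mod 41) gives 227t ≡ 34 (mod 41), and since 22⁻¹ ≡ 28 (mod 41), t ≡ 9. Hence x ≡ 75 + 227·9 = 2118 (mod 9307).

2118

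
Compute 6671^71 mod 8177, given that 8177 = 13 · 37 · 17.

4245

Mod 13: 6671 ≡ 2; by Fermat, exponent reduces to 71 mod 12 = 11; 2^11 ≡ 7 (mod 13).
Mod 37: 6671 ≡ 11; by Fermat, exponent reduces to 71 mod 36 = 35; 11^35 ≡ 27 (mod 37).
Mod 17: 6671 ≡ 7; by Fermat, exponent reduces to 71 mod 16 = 7; 7^7 ≡ 12 (mod 17).
Combine by CRT: x ≡ 7 (mod 13), x ≡ 27 (mod 37), x ≡ 12 (mod 17) ⇒ x ≡ 4245 (mod 8177).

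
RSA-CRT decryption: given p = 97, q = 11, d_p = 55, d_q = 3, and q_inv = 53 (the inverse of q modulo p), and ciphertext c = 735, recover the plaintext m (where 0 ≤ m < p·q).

m₁ = c^(d_p) mod p: c ≡ 56 (mod 97), and 56^55 mod 97 = 38.
m₂ = c^(d_q) mod q: c ≡ 9 (mod 11), and 9^3 mod 11 = 3.
h = q_inv·(m₁ − m₂) mod p = 53·(38 − 3) mod 97 = 12.
m = m₂ + h·q = 3 + 12·11 = 135.

135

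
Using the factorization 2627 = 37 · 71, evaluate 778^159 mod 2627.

297

Mod 37: 778 ≡ 1; by Fermat, exponent reduces to 159 mod 36 = 15; 1^15 ≡ 1 (mod 37).
Mod 71: 778 ≡ 68; by Fermat, exponent reduces to 159 mod 70 = 19; 68^19 ≡ 13 (mod 71).
Combine by CRT: x ≡ 1 (mod 37), x ≡ 13 (mod 71) ⇒ x ≡ 297 (mod 2627).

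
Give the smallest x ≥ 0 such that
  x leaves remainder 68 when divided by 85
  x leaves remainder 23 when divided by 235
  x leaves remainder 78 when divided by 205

8483

gcd(85, 235) = 5 and 5 | (23 − 68), so the pair is consistent; merging gives x ≡ 493 (mod 3995), where 3995 = lcm(85, 235).
gcd(3995, 205) = 5 and 5 | (78 − 493), so the pair is consistent; merging gives x ≡ 8483 (mod 163795), where 163795 = lcm(3995, 205).
The solution is unique modulo lcm(85, 235, 205) = 163795.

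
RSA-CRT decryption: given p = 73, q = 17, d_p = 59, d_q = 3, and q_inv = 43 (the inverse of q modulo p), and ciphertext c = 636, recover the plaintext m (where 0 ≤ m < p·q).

445

m₁ = c^(d_p) mod p: c ≡ 52 (mod 73), and 52^59 mod 73 = 7.
m₂ = c^(d_q) mod q: c ≡ 7 (mod 17), and 7^3 mod 17 = 3.
h = q_inv·(m₁ − m₂) mod p = 43·(7 − 3) mod 73 = 26.
m = m₂ + h·q = 3 + 26·17 = 445.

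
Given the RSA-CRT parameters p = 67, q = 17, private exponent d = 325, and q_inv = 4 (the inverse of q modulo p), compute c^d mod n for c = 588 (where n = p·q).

380

d_p = d mod (p−1) = 325 mod 66 = 61; d_q = d mod (q−1) = 5.
m₁ = c^(d_p) mod p: c ≡ 52 (mod 67), and 52^61 mod 67 = 45.
m₂ = c^(d_q) mod q: c ≡ 10 (mod 17), and 10^5 mod 17 = 6.
h = q_inv·(m₁ − m₂) mod p = 4·(45 − 6) mod 67 = 22.
m = m₂ + h·q = 6 + 22·17 = 380.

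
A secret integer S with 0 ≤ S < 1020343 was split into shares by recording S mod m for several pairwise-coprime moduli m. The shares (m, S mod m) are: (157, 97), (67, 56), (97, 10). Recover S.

195562

Combine the congruences pairwise.
From S ≡ 97 (mod 157) write S = 97 + 157t. Substituting into S ≡ 56 (mod 67) gives 157t ≡ 26 (mod 67), and since 23⁻¹ ≡ 35 (mod 67), t ≡ 39. Hence S ≡ 97 + 157·39 = 6220 (mod 10519).
From S ≡ 6220 (mod 10519) write S = 6220 + 10519t. Substituting into S ≡ 10 (mod 97) gives 10519t ≡ 95 (mod 97), and since 43⁻¹ ≡ 88 (mod 97), t ≡ 18. Hence S ≡ 6220 + 10519·18 = 195562 (mod 1020343).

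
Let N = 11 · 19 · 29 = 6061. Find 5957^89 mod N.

Mod 11: 5957 ≡ 6; by Fermat, exponent reduces to 89 mod 10 = 9; 6^9 ≡ 2 (mod 11).
Mod 19: 5957 ≡ 10; by Fermat, exponent reduces to 89 mod 18 = 17; 10^17 ≡ 2 (mod 19).
Mod 29: 5957 ≡ 12; by Fermat, exponent reduces to 89 mod 28 = 5; 12^5 ≡ 12 (mod 29).
Combine by CRT: x ≡ 2 (mod 11), x ≡ 2 (mod 19), x ≡ 12 (mod 29) ⇒ x ≡ 4391 (mod 6061).

4391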